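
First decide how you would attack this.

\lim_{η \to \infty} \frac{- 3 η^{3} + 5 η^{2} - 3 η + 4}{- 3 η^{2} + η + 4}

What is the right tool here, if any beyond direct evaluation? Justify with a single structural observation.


Verdict: dominant-term comparison — divide through by the highest power of η; every lower-order term dies and the dominant terms decide the limit. l'Hôpital's at-infinity variant applies to the expression viewed as a single quotient; the leading-term comparison is the direct route.


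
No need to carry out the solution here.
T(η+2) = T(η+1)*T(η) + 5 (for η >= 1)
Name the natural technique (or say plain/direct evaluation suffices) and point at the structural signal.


Diagnosis: no special technique — nonlinear feedback in the recursion rules out every root- or factor-based technique.


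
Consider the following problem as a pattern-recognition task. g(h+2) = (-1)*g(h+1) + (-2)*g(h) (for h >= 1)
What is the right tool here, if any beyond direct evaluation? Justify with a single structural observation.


Diagnosis: the characteristic-root method — constant coefficients and linearity mean the ansatz r^h reduces it to solving the characteristic polynomial.


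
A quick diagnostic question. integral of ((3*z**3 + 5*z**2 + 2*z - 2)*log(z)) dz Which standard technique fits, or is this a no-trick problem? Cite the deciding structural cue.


Best approach: integration by parts — one parts step with u = log(z) trades the logarithm for an algebraic integrand.


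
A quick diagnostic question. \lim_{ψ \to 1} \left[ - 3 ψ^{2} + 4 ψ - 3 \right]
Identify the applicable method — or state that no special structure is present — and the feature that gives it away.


Best approach: no special technique — the function is continuous at 1; evaluation is itself the limit, no machinery required.


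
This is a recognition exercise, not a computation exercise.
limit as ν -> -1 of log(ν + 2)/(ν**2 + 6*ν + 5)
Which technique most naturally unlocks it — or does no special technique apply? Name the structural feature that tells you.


Diagnosis: l'Hôpital's rule (0/0) — the 0/0 form at -1 is the signature situation for l'Hôpital's rule. A local series expansion at the point resolves it as well; the rule is the packaged version of that step.


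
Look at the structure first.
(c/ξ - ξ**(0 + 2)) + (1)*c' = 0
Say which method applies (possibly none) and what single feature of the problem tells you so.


Verdict: a linear integrating factor — the unknown enters only to the first power against a nonzero forcing term — the integrating-factor template applies directly.


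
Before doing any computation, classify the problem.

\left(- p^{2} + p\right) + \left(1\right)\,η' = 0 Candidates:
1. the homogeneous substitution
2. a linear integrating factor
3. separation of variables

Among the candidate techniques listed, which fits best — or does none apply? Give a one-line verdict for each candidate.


Method: no special technique — solved for the derivative, η never appears on the right — this is a direct integration in p, not a differential-equations problem at heart.
- the homogeneous substitution — rescaling both variables together changes the slope, so no ratio substitution collapses it.
- a linear integrating factor — with the unknown absent the integrating factor is a formality; direct integration is the working structure.
- separation of variables — with no unknown in the slope, separating variables is a formality — the equation integrates directly.


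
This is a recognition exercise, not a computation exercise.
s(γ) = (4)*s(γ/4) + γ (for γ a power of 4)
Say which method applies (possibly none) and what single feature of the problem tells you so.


Verdict: the master substitution — the argument shrinks by the factor 4, so measure the index on a logarithmic scale and the recursion becomes a shift.


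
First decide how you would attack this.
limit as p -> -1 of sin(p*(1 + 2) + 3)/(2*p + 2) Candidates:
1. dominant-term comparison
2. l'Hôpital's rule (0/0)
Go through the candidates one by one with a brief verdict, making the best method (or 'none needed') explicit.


Method: l'Hôpital's rule (0/0) — plug in -1: top and bottom both hit zero, so differentiate each and retry. One could equally expand both pieces locally and compare leading terms; the rule does that in one stroke.
- dominant-term comparison: leading-power comparison does not apply to this form.
- l'Hôpital's rule (0/0) — yes, a natural case for it.


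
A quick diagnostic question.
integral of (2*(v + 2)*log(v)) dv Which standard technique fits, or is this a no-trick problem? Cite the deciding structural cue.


Verdict: integration by parts — take log(v) as the piece to differentiate: what remains is a power-rule integral in disguise.


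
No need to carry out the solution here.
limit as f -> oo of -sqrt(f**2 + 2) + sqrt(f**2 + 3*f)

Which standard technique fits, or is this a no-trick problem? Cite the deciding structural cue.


Diagnosis: conjugate multiplication — the difference sqrt(f**2 + 3*f) - sqrt(f**2 + 2) is an ∞ − ∞ stalemate; its conjugate partner breaks the tie.


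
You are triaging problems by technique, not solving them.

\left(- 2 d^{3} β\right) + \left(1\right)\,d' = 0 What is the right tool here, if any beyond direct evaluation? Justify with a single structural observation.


Verdict: separation of variables — solved for the derivative, the right side splits multiplicatively into a function of each variable alone — divide and integrate each side.


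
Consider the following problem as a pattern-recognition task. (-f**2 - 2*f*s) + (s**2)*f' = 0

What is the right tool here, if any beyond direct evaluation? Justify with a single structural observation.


Best approach: the homogeneous substitution — the slope is degree-zero homogeneous: the ratio substitution v = f/s collapses it. A Bernoulli substitution is a fair alternative on this equation directly; the homogeneous reading takes it as given.


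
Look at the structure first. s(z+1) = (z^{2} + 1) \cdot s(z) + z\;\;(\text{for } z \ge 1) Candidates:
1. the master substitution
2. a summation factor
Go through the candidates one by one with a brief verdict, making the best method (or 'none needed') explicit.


Diagnosis: a summation factor — first-order, linear, moving coefficient z^{2} + 1: the discrete analogue of an integrating factor handles it.
- the master substitution — the recursion steps by a constant offset, so exponential reindexing is pointless.
- a summation factor — applicable, and directly so.


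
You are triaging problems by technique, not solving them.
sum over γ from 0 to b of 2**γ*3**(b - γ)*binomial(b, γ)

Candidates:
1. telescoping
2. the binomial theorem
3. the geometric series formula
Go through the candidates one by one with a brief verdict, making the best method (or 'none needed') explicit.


Best approach: the binomial theorem — binomial(b, γ) weighting matched powers of 2 and 3 is the expanded form of (2 + 3)^b — fold it back up.
- telescoping: in the displayed form, no term reappears at a neighboring index to cancel against.
- the binomial theorem: yes — fits the structure here.
- the geometric series formula: the ratio of consecutive terms depends on the index.


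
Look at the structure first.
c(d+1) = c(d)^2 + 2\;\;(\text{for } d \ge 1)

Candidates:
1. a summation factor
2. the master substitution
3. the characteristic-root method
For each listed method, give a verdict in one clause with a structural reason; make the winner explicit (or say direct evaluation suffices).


Diagnosis: no special technique — once the recursion is nonlinear, characteristic roots, master substitutions, and summation factors are all off the table.
- a summation factor: no summation factor applies — the rule is not linear in the sequence values.
- the master substitution: no fixed divisor shrinks the index between calls.
- the characteristic-root method: the recursion is nonlinear in the sequence values, so no linear-modes ansatz applies.


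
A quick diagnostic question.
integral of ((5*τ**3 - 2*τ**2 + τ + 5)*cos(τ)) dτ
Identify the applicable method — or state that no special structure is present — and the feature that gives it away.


Method: integration by parts — a polynomial factor 5*τ**3 - 2*τ**2 + τ + 5 multiplies cos(τ); differentiating 5*τ**3 - 2*τ**2 + τ + 5 lowers its degree while cos(τ) integrates cleanly, so parts wins.


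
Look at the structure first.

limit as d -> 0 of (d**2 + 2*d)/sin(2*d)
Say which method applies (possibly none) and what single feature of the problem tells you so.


Verdict: l'Hôpital's rule (0/0) — the 0/0 form at 0 is the signature situation for l'Hôpital's rule. A first-order expansion at the point is an equally standard path; the rule packages it.


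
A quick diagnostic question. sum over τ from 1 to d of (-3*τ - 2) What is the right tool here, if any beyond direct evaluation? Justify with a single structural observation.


Diagnosis: no special technique — Faulhaber territory: sum each constant-multiple power of τ with its closed-form formula, no trick required.


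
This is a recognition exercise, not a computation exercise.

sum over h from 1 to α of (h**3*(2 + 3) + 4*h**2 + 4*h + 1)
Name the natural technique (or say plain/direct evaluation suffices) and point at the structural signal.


Diagnosis: no special technique — no ratio, no shift structure, no binomial pattern: sum the constant-multiple powers of h with known formulas.


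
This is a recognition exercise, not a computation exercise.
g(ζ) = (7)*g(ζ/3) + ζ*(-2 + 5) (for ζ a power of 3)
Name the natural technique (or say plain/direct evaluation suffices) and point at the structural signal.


Best approach: the master substitution — index division is the fingerprint: ζ/3 in the recursive call means substitute ζ = 3^m.


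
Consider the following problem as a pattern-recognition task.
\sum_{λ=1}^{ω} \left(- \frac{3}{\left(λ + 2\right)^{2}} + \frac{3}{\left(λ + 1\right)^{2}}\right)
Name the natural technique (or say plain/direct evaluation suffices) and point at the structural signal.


Diagnosis: telescoping — the generic term is a one-step difference of \frac{3}{\left(λ + 1\right)^{2}}, so partial sums shortcut to endpoint evaluation.


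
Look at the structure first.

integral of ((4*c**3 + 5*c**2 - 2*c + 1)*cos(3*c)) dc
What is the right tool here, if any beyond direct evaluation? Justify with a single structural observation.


Method: integration by parts — a polynomial 4*c**3 + 5*c**2 - 2*c + 1 against the kernel cos(3*c) is the signature bounded-ladder case for integration by parts.


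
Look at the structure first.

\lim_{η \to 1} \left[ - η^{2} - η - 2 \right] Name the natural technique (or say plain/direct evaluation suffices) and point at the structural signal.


Technique: no special technique — the expression is continuous at 1 — substitute and evaluate; no indeterminate form appears.


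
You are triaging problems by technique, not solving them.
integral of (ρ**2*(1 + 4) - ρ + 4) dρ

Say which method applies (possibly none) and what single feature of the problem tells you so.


Verdict: no special technique — every term is a constant multiple of a power of ρ; term-wise power-rule integration needs no preliminary transformation.


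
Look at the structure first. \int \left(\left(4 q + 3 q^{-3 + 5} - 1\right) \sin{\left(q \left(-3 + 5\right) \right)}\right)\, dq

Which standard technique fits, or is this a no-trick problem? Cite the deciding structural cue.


Verdict: integration by parts — the integrand splits as (4 q + 3 q^{-3 + 5} - 1) times \sin{\left(q \left(-3 + 5\right) \right)} — repeatedly differentiating the polynomial part kills it, which is the parts ladder.


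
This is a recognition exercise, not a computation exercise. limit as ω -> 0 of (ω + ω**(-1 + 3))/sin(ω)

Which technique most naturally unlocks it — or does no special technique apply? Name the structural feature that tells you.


Diagnosis: l'Hôpital's rule (0/0) — both numerator and denominator vanish at 0: the genuine 0/0 indeterminate that l'Hôpital exists for. A local series expansion at the point resolves it as well; the rule is the packaged version of that step.


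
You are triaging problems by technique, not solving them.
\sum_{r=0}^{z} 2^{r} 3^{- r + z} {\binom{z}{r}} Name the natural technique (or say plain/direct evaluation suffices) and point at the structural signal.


Diagnosis: the binomial theorem — binomial coefficients against complementary powers of 2 and 3: recognize the binomial expansion and resum.


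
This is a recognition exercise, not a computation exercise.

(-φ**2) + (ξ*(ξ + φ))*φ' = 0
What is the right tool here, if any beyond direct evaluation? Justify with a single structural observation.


Method: the homogeneous substitution — the slope is degree-zero homogeneous: the ratio substitution v = φ/ξ collapses it. A Bernoulli substitution after rearrangement (possibly exchanging dependent and independent variable) is a fair alternative; the homogeneous route works on the equation as it stands.


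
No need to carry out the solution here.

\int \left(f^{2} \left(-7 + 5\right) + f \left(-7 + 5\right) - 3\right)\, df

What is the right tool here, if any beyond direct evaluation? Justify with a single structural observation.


Technique: no special technique — every term is a constant multiple of a power of f; term-wise power-rule integration needs no preliminary transformation.


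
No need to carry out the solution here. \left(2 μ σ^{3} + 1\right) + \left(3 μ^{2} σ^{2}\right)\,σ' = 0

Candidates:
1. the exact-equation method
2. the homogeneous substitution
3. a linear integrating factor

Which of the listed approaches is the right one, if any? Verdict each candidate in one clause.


Diagnosis: the exact-equation method — the mixed-partials test passes for 2 μ σ^{3} + 1 and 3 μ^{2} σ^{2}, so a potential function exists as presented.
- the exact-equation method: yes, a natural case for it.
- the homogeneous substitution — rescaling both variables together changes the slope, so no ratio substitution collapses it.
- a linear integrating factor — the unknown enters nonlinearly (through a power, a denominator, or a transcendental function), which the linear integrating-factor recipe cannot absorb as-is — any repair would come from a preliminary substitution, not the factor.


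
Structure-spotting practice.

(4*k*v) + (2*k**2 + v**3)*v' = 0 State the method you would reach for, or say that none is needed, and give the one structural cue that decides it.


Diagnosis: the exact-equation method — this form is already the differential of something: the matching mixed partials of 4*k*v and 2*k**2 + v**3 prove it.


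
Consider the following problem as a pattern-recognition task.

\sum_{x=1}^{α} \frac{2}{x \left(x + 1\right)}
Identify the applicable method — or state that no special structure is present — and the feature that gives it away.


Method: telescoping — the denominator's roots in \frac{2}{x \left(x + 1\right)} sit an integer apart: decomposition produces a self-cancelling chain.


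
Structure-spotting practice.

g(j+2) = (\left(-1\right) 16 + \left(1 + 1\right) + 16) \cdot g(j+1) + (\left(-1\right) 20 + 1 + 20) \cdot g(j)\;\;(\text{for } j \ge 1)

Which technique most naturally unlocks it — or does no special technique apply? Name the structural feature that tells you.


Best approach: the characteristic-root method — shift-invariance with fixed coefficients calls for exponential trials; the characteristic polynomial finds every r^j.


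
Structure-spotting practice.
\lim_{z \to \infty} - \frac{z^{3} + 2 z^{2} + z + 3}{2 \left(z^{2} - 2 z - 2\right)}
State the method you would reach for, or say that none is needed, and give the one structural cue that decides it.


Verdict: dominant-term comparison — as z grows, only the highest-degree terms matter — compare leading terms and read the limit off. Viewed as a single quotient this is an ∞/∞ form — an at-infinity application of l'Hôpital's rule would also resolve it; comparing leading growth reads the answer without differentiating.


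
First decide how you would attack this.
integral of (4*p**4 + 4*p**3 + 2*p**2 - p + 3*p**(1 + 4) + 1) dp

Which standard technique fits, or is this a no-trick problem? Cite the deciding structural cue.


Best approach: no special technique — nothing composite, nothing rational, nothing trigonometric — each constant-multiple power of p integrates by the power rule alone.


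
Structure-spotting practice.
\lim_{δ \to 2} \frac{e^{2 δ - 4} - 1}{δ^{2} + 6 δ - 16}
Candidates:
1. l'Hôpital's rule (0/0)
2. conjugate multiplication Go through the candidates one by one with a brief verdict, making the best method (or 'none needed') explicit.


Technique: l'Hôpital's rule (0/0) — both numerator and denominator vanish at 2: the genuine 0/0 indeterminate that l'Hôpital exists for. Expanding numerator and denominator to first order gives the same value — the rule automates exactly that.
- l'Hôpital's rule (0/0): applies; the problem has the shape this method handles.
- conjugate multiplication: multiplying by a conjugate would not remove any indeterminacy here.


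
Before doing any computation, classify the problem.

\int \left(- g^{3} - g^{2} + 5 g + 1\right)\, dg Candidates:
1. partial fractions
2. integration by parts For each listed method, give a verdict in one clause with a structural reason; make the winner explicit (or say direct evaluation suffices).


Method: no special technique — the integrand is a sum of constant multiples of powers of g — integrate term by term.
- partial fractions — the expression is not a ratio of polynomials that decomposes further.
- integration by parts: parts would only shuffle a directly integrable integrand.


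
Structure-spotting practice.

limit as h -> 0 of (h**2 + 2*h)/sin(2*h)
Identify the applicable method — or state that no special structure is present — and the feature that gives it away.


Method: l'Hôpital's rule (0/0) — both numerator and denominator vanish at 0: the genuine 0/0 indeterminate that l'Hôpital exists for. One could equally expand both pieces locally and compare leading terms; the rule does that in one stroke.


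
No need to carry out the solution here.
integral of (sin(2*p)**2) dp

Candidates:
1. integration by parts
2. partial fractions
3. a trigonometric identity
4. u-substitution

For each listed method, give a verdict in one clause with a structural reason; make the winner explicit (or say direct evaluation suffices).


Method: a trigonometric identity — sin(2*p)**2 is the textbook power-reduction case — identities first, antiderivatives second.
- integration by parts: not the fit here: there is no polynomial factor to ladder down — parts can still close the trigonometric product by recursion, though the identity rewrite is the direct route.
- partial fractions — there is no rational-function structure to decompose.
- a trigonometric identity: yes, a natural case for it.
- u-substitution: no subexpression of the integrand pairs with its own derivative as a factor — individual terms may offer their own substitutions, but any change of variable covering the whole integral would have to be constructed from outside the expression.


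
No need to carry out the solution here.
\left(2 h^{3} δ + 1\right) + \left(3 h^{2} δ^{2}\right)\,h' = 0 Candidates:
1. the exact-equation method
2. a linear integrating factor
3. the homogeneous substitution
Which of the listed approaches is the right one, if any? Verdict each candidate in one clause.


Best approach: the exact-equation method — take the mixed partials of 2 h^{3} δ + 1 and 3 h^{2} δ^{2}: they are equal, which certifies an exact differential.
- the exact-equation method: applicable, and directly so.
- a linear integrating factor — the unknown enters nonlinearly (through a power, a denominator, or a transcendental function), which the linear integrating-factor recipe cannot absorb as-is — any repair would come from a preliminary substitution, not the factor.
- the homogeneous substitution — the slope is not a function of the ratio of the variables alone.


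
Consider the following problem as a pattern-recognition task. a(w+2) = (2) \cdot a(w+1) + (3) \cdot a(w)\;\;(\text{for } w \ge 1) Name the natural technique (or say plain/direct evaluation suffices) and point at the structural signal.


Diagnosis: the characteristic-root method — shift-invariance with fixed coefficients calls for exponential trials; the characteristic polynomial finds every r^w.


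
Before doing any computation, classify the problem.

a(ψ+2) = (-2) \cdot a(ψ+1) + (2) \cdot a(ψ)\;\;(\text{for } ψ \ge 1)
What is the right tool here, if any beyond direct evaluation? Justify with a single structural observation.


Diagnosis: the characteristic-root method — because shifting ψ leaves the equation's coefficients unchanged, exponential trials reduce it to algebra.


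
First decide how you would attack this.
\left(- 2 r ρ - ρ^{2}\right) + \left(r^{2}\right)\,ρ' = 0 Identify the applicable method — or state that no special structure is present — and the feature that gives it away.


Best approach: the homogeneous substitution — the slope's numerator and denominator share total degree; set v = ρ/r and the equation drops to separable form. This doubles as a Bernoulli equation in the unknown as written; the homogeneous route needs no setup at all.


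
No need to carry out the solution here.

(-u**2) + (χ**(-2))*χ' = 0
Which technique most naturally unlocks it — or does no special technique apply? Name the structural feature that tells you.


Best approach: separation of variables — all dependence on the two variables factors apart, the defining separable shape. One could also solve this as an exact equation; with each coefficient in its own variable, separating is the same work with fewer steps.


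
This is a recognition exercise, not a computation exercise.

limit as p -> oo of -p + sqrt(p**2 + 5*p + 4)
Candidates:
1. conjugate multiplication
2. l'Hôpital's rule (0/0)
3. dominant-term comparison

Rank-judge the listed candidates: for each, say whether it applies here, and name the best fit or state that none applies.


Best approach: conjugate multiplication — neither sqrt(p**2 + 5*p + 4) nor p converges alone, so rewrite their difference as a conjugate-rationalized quotient first.
- conjugate multiplication — yes, a natural case for it.
- l'Hôpital's rule (0/0): the expression is a difference driving to ∞ − ∞, not a 0/0 quotient — there is no ratio for the rule to differentiate.
- dominant-term comparison — this limit is not decided by comparing leading-term growth at infinity.


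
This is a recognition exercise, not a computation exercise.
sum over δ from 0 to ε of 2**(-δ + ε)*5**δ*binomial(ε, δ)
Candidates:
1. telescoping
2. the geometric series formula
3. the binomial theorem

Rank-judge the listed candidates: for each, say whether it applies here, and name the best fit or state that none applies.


Best approach: the binomial theorem — the binomial coefficients weight matched powers of 5 and 2, which is exactly the expansion of a binomial power.
- telescoping: in the displayed form, no term reappears at a neighboring index to cancel against.
- the geometric series formula — no single multiplier carries one term to the next throughout the sum.
- the binomial theorem: applies; the problem has the shape this method handles.


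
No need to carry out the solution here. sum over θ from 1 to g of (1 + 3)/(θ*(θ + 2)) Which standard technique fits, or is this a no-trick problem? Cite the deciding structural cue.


Best approach: telescoping — after splitting (1 + 3)/(θ*(θ + 2)) into partial fractions, the pieces are shifted copies of one function and cancel telescopically.


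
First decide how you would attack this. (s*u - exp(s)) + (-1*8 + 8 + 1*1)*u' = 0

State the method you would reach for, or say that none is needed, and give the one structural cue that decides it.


Technique: a linear integrating factor — linear in the unknown with genuine forcing: multiply through by the exponential of the integrated coefficient and the left side closes into one derivative.


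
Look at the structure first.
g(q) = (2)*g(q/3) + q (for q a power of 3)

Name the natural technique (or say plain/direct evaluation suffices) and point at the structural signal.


Technique: the master substitution — treat m = log base 3 of q as the new clock: one recursion step advances m by one while q scales by 3.


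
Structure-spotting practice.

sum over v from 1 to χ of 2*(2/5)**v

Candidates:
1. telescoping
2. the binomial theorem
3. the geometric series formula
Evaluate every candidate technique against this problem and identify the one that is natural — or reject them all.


Best approach: the geometric series formula — each term is 2/5 times the previous one, so the geometric-series formula applies directly.
- telescoping — computed from the summand as displayed, the partial sums build up without the pairwise collapse telescoping exploits.
- the binomial theorem: the terms do not reassemble into a binomial power.
- the geometric series formula — a fit — the right tool for this form.


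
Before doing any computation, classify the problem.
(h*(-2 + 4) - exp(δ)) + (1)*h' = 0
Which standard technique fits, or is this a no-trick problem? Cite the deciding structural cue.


Verdict: a linear integrating factor — h appears only to the first power with coefficient (-2 + 4) — the classic integrating-factor setup.


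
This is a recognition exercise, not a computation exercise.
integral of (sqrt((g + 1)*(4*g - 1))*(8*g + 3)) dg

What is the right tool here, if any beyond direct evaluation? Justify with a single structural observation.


Method: u-substitution — gathered as a product, the integrand carries the factor 8*g + 3 — up to a constant, the derivative of the inner expression (g + 1)*(4*g - 1) — so u = (g + 1)*(4*g - 1) collapses the integral.


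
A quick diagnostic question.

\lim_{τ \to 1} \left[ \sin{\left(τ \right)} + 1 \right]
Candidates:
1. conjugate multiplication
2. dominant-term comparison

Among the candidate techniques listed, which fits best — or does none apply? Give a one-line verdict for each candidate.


Best approach: no special technique — the function is continuous at 1; evaluation is itself the limit, no machinery required.
- conjugate multiplication — the conjugate move applies to radical differences, which this is not.
- dominant-term comparison: no dominant power emerges to decide the limit by degree comparison.


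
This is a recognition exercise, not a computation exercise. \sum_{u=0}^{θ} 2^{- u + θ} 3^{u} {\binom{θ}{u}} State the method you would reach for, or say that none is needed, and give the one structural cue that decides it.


Diagnosis: the binomial theorem — terms weighting {\binom{θ}{u}} against matched powers of 3 and 2 reassemble into (3 + 2)^θ by the binomial theorem.


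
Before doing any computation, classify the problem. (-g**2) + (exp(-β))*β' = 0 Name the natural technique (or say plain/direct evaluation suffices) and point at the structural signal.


Best approach: separation of variables — one side of the product carries the independent variable, the other the unknown — the textbook separation shape. The equation is exact as it stands too — a potential function exists — though separation reads the split structure directly.


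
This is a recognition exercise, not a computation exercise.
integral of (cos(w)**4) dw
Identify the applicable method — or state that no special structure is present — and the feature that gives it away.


Best approach: a trigonometric identity — even powers like cos(w)**4 never integrate directly; the half-angle identity lowers the degree first.


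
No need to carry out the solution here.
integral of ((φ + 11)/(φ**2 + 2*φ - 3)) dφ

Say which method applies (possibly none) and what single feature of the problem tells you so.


Diagnosis: partial fractions — with φ**2 + 2*φ - 3 factorable and the degree on top strictly smaller, simple-fraction decomposition is immediate.


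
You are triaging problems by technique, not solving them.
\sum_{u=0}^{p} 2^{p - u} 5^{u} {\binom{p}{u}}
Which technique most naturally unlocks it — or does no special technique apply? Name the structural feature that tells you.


Technique: the binomial theorem — binomial coefficients against complementary powers of 5 and 2: recognize the binomial expansion and resum.


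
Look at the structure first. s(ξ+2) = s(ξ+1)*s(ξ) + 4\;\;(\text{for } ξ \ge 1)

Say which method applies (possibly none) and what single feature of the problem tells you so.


Technique: no special technique — once the recursion is nonlinear, characteristic roots, master substitutions, and summation factors are all off the table.


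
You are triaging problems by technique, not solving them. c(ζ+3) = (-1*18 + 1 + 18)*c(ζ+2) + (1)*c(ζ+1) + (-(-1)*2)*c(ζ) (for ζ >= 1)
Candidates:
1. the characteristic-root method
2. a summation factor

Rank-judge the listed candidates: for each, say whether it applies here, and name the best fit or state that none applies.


Verdict: the characteristic-root method — no index-dependence in the weights and nothing inhomogeneous: classic characteristic-equation setup.
- the characteristic-root method: yes, a natural case for it.
- a summation factor: the recurrence reaches back more than one step, outside the first-order family a summation factor normalizes.


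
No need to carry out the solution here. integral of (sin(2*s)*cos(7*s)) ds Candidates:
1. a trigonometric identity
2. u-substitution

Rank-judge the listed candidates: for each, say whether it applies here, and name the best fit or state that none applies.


Method: a trigonometric identity — mixed-frequency products such as sin(2*s)*cos(7*s) are designed for the product-to-sum formula.
- a trigonometric identity — a fit — the right tool for this form.
- u-substitution: no subexpression of the integrand pairs with its own derivative as a factor — individual terms may offer their own substitutions, but any change of variable covering the whole integral would have to be constructed from outside the expression.


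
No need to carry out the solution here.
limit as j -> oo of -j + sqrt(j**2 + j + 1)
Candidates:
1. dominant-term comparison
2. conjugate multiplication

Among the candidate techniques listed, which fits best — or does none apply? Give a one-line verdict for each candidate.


Best approach: conjugate multiplication — the ∞ − ∞ radical form is the exact trigger for the conjugate maneuver.
- dominant-term comparison: this is not a rational comparison of growth rates at infinity.
- conjugate multiplication: applicable, and directly so.


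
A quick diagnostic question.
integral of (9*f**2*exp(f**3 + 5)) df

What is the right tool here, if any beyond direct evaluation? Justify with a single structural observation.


Best approach: u-substitution — spotting that 9*f**2 is a constant multiple of the derivative of f**3 + 5 is the key observation — substitute u = f**3 + 5 and the integral becomes one-dimensional in u.


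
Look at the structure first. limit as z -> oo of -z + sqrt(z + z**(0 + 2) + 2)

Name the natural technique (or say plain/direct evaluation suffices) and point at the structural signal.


Diagnosis: conjugate multiplication — both pieces blow up but their difference is finite; the conjugate trick rationalizes sqrt(z + z**(0 + 2) + 2) - z.


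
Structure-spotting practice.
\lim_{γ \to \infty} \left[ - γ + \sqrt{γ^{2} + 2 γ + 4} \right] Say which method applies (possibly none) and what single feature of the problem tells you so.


Diagnosis: conjugate multiplication — an infinity-minus-infinity difference with a surviving radical — multiply by the conjugate to cancel the divergence.


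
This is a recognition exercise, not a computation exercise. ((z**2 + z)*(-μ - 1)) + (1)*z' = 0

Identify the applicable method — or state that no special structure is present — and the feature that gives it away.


Diagnosis: separation of variables — solved for the derivative, the right side splits multiplicatively into a function of each variable alone — divide and integrate each side. A Bernoulli substitution applies to this equation as given; separation takes the same equation in its displayed form.


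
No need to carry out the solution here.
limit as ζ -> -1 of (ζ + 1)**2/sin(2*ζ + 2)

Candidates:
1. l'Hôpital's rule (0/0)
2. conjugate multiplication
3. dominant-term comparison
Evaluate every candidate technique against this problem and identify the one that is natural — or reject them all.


Diagnosis: l'Hôpital's rule (0/0) — both numerator and denominator vanish at -1: the genuine 0/0 indeterminate that l'Hôpital exists for. A local series expansion at the point resolves it as well; the rule is the packaged version of that step.
- l'Hôpital's rule (0/0) — applies; the problem has the shape this method handles.
- conjugate multiplication: there is no infinity-minus-infinity radical difference to rationalize.
- dominant-term comparison: leading-power comparison does not apply to this form.


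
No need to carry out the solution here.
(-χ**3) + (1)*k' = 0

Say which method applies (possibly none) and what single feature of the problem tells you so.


Best approach: no special technique — solved for the derivative, no k appears — this is antidifferentiation in χ wearing ODE clothing.


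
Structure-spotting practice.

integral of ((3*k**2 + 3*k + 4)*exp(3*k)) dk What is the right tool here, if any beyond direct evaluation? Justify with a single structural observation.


Best approach: integration by parts — differentiate 3*k**2 + 3*k + 4, integrate exp(3*k): each pass lowers the polynomial degree, so parts terminates.


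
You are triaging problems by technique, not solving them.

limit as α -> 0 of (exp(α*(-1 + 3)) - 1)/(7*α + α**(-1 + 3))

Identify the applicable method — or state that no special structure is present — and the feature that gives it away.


Technique: l'Hôpital's rule (0/0) — substituting 0 gives 0 over 0; differentiate top and bottom once and re-evaluate. The standard small-argument limits would also carry it; the rule is the systematic route.


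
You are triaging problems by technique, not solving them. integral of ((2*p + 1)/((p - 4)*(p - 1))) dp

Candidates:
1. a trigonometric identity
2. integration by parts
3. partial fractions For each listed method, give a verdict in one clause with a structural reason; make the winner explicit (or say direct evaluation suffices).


Verdict: partial fractions — the bottom factors while the top stays lower-degree — split into simple fractions and integrate piece by piece.
- a trigonometric identity: there is no trigonometric structure at all — the integrand carries no sine or cosine to rewrite.
- integration by parts: there is no nonconstant-polynomial-times-kernel split with an exp, sine, cosine (degree-1 argument), or logarithm partner.
- partial fractions — yes — fits the structure here.


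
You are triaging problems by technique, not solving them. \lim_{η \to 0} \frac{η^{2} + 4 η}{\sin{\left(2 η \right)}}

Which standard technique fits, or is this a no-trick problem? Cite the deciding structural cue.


Best approach: l'Hôpital's rule (0/0) — numerator and denominator both vanish at 0 — a genuine 0/0 form, which is exactly when l'Hôpital applies. One could equally expand both pieces locally and compare leading terms; the rule does that in one stroke.


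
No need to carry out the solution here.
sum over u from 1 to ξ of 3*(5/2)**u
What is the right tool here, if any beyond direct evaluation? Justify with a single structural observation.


Technique: the geometric series formula — each summand is the previous one scaled by 5/2; that constant multiplier is itself the geometric structure.


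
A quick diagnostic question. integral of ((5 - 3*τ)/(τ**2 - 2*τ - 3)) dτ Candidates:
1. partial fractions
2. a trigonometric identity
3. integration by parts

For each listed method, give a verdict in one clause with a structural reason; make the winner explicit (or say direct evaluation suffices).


Verdict: partial fractions — a proper rational integrand over the factorable τ**2 - 2*τ - 3: partial fractions reduce it to elementary pieces.
- partial fractions: a fit — the right tool for this form.
- a trigonometric identity — no sine or cosine appears, so there is nothing for a trigonometric identity to act on.
- integration by parts: there is no nonconstant-polynomial-times-kernel split with an exp, sine, cosine (degree-1 argument), or logarithm partner.


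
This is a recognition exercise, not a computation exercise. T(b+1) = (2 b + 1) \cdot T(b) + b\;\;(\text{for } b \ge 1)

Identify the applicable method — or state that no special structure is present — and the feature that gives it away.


Method: a summation factor — an index-dependent multiplier 2 b + 1 rules out characteristic roots; a summation factor converts it to a pure difference.


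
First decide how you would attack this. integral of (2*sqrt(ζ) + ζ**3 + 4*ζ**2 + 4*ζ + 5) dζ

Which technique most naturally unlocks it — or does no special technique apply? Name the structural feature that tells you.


Technique: no special technique — nothing composite, nothing rational, nothing trigonometric — each constant-multiple power of ζ integrates by the power rule alone.


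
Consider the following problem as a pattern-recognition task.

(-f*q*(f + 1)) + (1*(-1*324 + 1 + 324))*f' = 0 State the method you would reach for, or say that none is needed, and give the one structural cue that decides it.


Method: separation of variables — one side of the product carries the independent variable, the other the unknown — the textbook separation shape. A Bernoulli rewrite would carry it as the equation stands — separating the variables needs no rearrangement either.


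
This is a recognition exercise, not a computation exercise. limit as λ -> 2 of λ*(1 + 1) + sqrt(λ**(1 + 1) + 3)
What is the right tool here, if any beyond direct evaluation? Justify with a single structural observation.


Technique: no special technique — the expression is continuous at the evaluation point — substitute directly; no indeterminate form appears.


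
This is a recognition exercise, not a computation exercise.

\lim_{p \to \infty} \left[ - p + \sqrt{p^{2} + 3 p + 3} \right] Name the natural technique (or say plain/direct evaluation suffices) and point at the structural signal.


Verdict: conjugate multiplication — the difference \sqrt{p^{2} + 3 p + 3} - p is an ∞ − ∞ stalemate; its conjugate partner breaks the tie.


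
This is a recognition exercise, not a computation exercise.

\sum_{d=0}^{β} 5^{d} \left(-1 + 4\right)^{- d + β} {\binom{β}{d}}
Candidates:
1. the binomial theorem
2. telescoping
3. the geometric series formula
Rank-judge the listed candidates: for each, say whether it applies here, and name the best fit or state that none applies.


Diagnosis: the binomial theorem — terms weighting {\binom{β}{d}} against matched powers of 5 and (-1 + 4) reassemble into (5 + (-1 + 4))^β by the binomial theorem.
- the binomial theorem — yes, a natural case for it.
- telescoping — computed from the summand as displayed, the partial sums build up without the pairwise collapse telescoping exploits.
- the geometric series formula — the term-to-term ratio drifts with the index — the one thing the geometric formula cannot absorb.
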